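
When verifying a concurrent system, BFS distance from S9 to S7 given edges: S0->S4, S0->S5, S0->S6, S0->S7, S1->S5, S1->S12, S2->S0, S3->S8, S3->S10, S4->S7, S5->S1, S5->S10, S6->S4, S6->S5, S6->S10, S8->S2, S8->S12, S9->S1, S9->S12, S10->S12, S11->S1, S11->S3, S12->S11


BFS layer-by-layer from S9:
  dist 0: {S9}
  dist 1: {S1, S12}
  dist 2: {S5, S11}
  dist 3: {S3, S10}
  dist 4: {S8}
  dist 5: {S2}
  dist 6: {S0}
  dist 7: {S4, S6, S7}
  -> S7 reached at distance 7
Shortest path length = 7

7


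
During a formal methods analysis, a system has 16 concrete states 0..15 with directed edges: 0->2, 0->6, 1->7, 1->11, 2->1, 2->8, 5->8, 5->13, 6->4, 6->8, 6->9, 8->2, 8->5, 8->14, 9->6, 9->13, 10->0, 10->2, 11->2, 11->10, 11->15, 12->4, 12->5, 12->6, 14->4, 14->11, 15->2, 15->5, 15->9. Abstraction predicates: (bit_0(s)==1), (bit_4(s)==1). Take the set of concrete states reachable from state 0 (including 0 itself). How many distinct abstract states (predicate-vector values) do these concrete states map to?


BFS from 0:
Concrete reachable: {0, 1, 2, 4, 5, 6, 7, 8, 9, 10, 11, 13, 14, 15}
Abstract via predicates (bit_0(s)==1), (bit_4(s)==1):
  (0,0) <- {0, 2, 4, 6, 8, 10, 14}
  (1,0) <- {1, 5, 7, 9, 11, 13, 15}
Distinct abstract states = 2

2


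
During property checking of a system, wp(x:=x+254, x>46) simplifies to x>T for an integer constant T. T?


Formula: wp(x:=E, P) = P[E/x] (substitute E for x in postcondition)
Step 1: Postcondition: x>46
Step 2: Substitute x+254 for x: x+254>46
Step 3: Solve for x: x > 46-254 = -208

-208


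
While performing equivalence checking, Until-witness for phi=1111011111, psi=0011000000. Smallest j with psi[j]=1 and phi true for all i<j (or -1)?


(phi U psi) at 0: need smallest j with psi[j]=1 and phi[i]=1 for all i in [0,j).
Scan from step 0:
  step 0: phi=1, psi=0 -> continue
  step 1: phi=1, psi=0 -> continue
  step 2: psi=1 and phi held for [0,2) -> witness found
Witness step = 2

2


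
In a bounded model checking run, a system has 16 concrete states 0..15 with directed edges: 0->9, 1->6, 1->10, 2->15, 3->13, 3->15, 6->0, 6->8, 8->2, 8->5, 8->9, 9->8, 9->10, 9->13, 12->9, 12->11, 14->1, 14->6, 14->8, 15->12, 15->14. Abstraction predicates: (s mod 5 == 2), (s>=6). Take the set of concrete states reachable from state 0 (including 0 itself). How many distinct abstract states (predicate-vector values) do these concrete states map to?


BFS from 0:
Concrete reachable: {0, 1, 2, 5, 6, 8, 9, 10, 11, 12, 13, 14, 15}
Abstract via predicates (s mod 5 == 2), (s>=6):
  (0,0) <- {0, 1, 5}
  (0,1) <- {6, 8, 9, 10, 11, 13, 14, 15}
  (1,0) <- {2}
  (1,1) <- {12}
Distinct abstract states = 4

4


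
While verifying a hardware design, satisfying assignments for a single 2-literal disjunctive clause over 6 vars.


Step 1: Total=2^6=64
Step 2: Unsat when all 2 false: 2^4=16
Step 3: Sat=64-16=48

48


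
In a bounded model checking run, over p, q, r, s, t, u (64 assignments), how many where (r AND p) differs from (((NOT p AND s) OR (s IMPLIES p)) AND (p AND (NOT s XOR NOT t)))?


F1 = (r AND p)
F2 = (((NOT p AND s) OR (s IMPLIES p)) AND (p AND (NOT s XOR NOT t)))
Evaluate both on each of 64 rows (bits = p,q,r,s,t,u):
  row 0 [000000]: F1=0 F2=0 -> 0
  row 1 [000001]: F1=0 F2=0 -> 0
  row 2 [000010]: F1=0 F2=0 -> 0
  row 3 [000011]: F1=0 F2=0 -> 0
  row 4 [000100]: F1=0 F2=0 -> 0
  (every remaining row is evaluated the same way; all 64 results are listed next)
Full result column, 8 rows per line (p,q,r fixed per line; s,t,u runs 000..111 left to right):
  rows 0-7 [p,q,r=000]: 00000000  (ones: 0)
  rows 8-15 [p,q,r=001]: 00000000  (ones: 0)
  rows 16-23 [p,q,r=010]: 00000000  (ones: 0)
  rows 24-31 [p,q,r=011]: 00000000  (ones: 0)
  rows 32-39 [p,q,r=100]: 00111100  (ones: 4)
  rows 40-47 [p,q,r=101]: 11000011  (ones: 4)
  rows 48-55 [p,q,r=110]: 00111100  (ones: 4)
  rows 56-63 [p,q,r=111]: 11000011  (ones: 4)
Disagreements = 0+0+0+0+4+4+4+4 = 16

16


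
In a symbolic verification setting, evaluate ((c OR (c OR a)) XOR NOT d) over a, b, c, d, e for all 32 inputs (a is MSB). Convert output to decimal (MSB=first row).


Formula: ((c OR (c OR a)) XOR NOT d) over a, b, c, d, e (32 rows)
Evaluate each row (bits = a,b,c,d,e, MSB first):
  row 0 [00000]: ((0 OR (0 OR 0)) XOR NOT 0) -> 1
  row 1 [00001]: ((0 OR (0 OR 0)) XOR NOT 0) -> 1
  row 2 [00010]: ((0 OR (0 OR 0)) XOR NOT 1) -> 0
  row 3 [00011]: ((0 OR (0 OR 0)) XOR NOT 1) -> 0
  row 4 [00100]: ((1 OR (1 OR 0)) XOR NOT 0) -> 0
  row 5 [00101]: ((1 OR (1 OR 0)) XOR NOT 0) -> 0
  row 6 [00110]: ((1 OR (1 OR 0)) XOR NOT 1) -> 1
  row 7 [00111]: ((1 OR (1 OR 0)) XOR NOT 1) -> 1
  row 8 [01000]: ((0 OR (0 OR 0)) XOR NOT 0) -> 1
  row 9 [01001]: ((0 OR (0 OR 0)) XOR NOT 0) -> 1
  row 10 [01010]: ((0 OR (0 OR 0)) XOR NOT 1) -> 0
  row 11 [01011]: ((0 OR (0 OR 0)) XOR NOT 1) -> 0
  row 12 [01100]: ((1 OR (1 OR 0)) XOR NOT 0) -> 0
  row 13 [01101]: ((1 OR (1 OR 0)) XOR NOT 0) -> 0
  row 14 [01110]: ((1 OR (1 OR 0)) XOR NOT 1) -> 1
  row 15 [01111]: ((1 OR (1 OR 0)) XOR NOT 1) -> 1
  row 16 [10000]: ((0 OR (0 OR 1)) XOR NOT 0) -> 0
  row 17 [10001]: ((0 OR (0 OR 1)) XOR NOT 0) -> 0
  row 18 [10010]: ((0 OR (0 OR 1)) XOR NOT 1) -> 1
  row 19 [10011]: ((0 OR (0 OR 1)) XOR NOT 1) -> 1
  row 20 [10100]: ((1 OR (1 OR 1)) XOR NOT 0) -> 0
  row 21 [10101]: ((1 OR (1 OR 1)) XOR NOT 0) -> 0
  row 22 [10110]: ((1 OR (1 OR 1)) XOR NOT 1) -> 1
  row 23 [10111]: ((1 OR (1 OR 1)) XOR NOT 1) -> 1
  row 24 [11000]: ((0 OR (0 OR 1)) XOR NOT 0) -> 0
  row 25 [11001]: ((0 OR (0 OR 1)) XOR NOT 0) -> 0
  row 26 [11010]: ((0 OR (0 OR 1)) XOR NOT 1) -> 1
  row 27 [11011]: ((0 OR (0 OR 1)) XOR NOT 1) -> 1
  row 28 [11100]: ((1 OR (1 OR 1)) XOR NOT 0) -> 0
  row 29 [11101]: ((1 OR (1 OR 1)) XOR NOT 0) -> 0
  row 30 [11110]: ((1 OR (1 OR 1)) XOR NOT 1) -> 1
  row 31 [11111]: ((1 OR (1 OR 1)) XOR NOT 1) -> 1
Full result column, 4 rows per line (a,b,c fixed per line; d,e runs 00..11 left to right):
  rows 0-3 [a,b,c=000]: 1100  = hex C
  rows 4-7 [a,b,c=001]: 0011  = hex 3
  rows 8-11 [a,b,c=010]: 1100  = hex C
  rows 12-15 [a,b,c=011]: 0011  = hex 3
  rows 16-19 [a,b,c=100]: 0011  = hex 3
  rows 20-23 [a,b,c=101]: 0011  = hex 3
  rows 24-27 [a,b,c=110]: 0011  = hex 3
  rows 28-31 [a,b,c=111]: 0011  = hex 3
Output column (row 0 .. row 31) = 11000011110000110011001100110011
Output column grouped in 4s = 1100 0011 1100 0011 0011 0011 0011 0011 = 0xC3C33333
Convert to decimal digit by digit (value = value*16 + digit):
  C -> 12
  12*16 + 3 = 195
  195*16 + 12 (C) = 3132
  3132*16 + 3 = 50115
  50115*16 + 3 = 801843
  801843*16 + 3 = 12829491
  12829491*16 + 3 = 205271859
  205271859*16 + 3 = 3284349747
Decimal = 3284349747

3284349747


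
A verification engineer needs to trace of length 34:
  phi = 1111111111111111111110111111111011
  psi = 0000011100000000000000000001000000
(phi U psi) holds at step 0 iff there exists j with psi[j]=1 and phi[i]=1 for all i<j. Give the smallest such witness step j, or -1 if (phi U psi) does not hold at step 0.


(phi U psi) at 0: need smallest j with psi[j]=1 and phi[i]=1 for all i in [0,j).
Scan from step 0:
  step 0: phi=1, psi=0 -> continue
  step 1: phi=1, psi=0 -> continue
  step 2: phi=1, psi=0 -> continue
  step 3: phi=1, psi=0 -> continue
  step 5: psi=1 and phi held for [0,5) -> witness found
Witness step = 5

5


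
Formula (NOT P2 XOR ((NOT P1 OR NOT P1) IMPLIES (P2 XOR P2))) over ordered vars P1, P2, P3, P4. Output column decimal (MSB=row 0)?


Formula: (NOT P2 XOR ((NOT P1 OR NOT P1) IMPLIES (P2 XOR P2))) over P1, P2, P3, P4 (16 rows)
Evaluate each row (bits = P1,P2,P3,P4, MSB first):
  row 0 [0000]: (NOT 0 XOR ((NOT 0 OR NOT 0) IMPLIES (0 XOR 0))) -> 1
  row 1 [0001]: (NOT 0 XOR ((NOT 0 OR NOT 0) IMPLIES (0 XOR 0))) -> 1
  row 2 [0010]: (NOT 0 XOR ((NOT 0 OR NOT 0) IMPLIES (0 XOR 0))) -> 1
  row 3 [0011]: (NOT 0 XOR ((NOT 0 OR NOT 0) IMPLIES (0 XOR 0))) -> 1
  row 4 [0100]: (NOT 1 XOR ((NOT 0 OR NOT 0) IMPLIES (1 XOR 1))) -> 0
  row 5 [0101]: (NOT 1 XOR ((NOT 0 OR NOT 0) IMPLIES (1 XOR 1))) -> 0
  row 6 [0110]: (NOT 1 XOR ((NOT 0 OR NOT 0) IMPLIES (1 XOR 1))) -> 0
  row 7 [0111]: (NOT 1 XOR ((NOT 0 OR NOT 0) IMPLIES (1 XOR 1))) -> 0
  row 8 [1000]: (NOT 0 XOR ((NOT 1 OR NOT 1) IMPLIES (0 XOR 0))) -> 0
  row 9 [1001]: (NOT 0 XOR ((NOT 1 OR NOT 1) IMPLIES (0 XOR 0))) -> 0
  row 10 [1010]: (NOT 0 XOR ((NOT 1 OR NOT 1) IMPLIES (0 XOR 0))) -> 0
  row 11 [1011]: (NOT 0 XOR ((NOT 1 OR NOT 1) IMPLIES (0 XOR 0))) -> 0
  row 12 [1100]: (NOT 1 XOR ((NOT 1 OR NOT 1) IMPLIES (1 XOR 1))) -> 1
  row 13 [1101]: (NOT 1 XOR ((NOT 1 OR NOT 1) IMPLIES (1 XOR 1))) -> 1
  row 14 [1110]: (NOT 1 XOR ((NOT 1 OR NOT 1) IMPLIES (1 XOR 1))) -> 1
  row 15 [1111]: (NOT 1 XOR ((NOT 1 OR NOT 1) IMPLIES (1 XOR 1))) -> 1
Full result column, 4 rows per line (P1,P2 fixed per line; P3,P4 runs 00..11 left to right):
  rows 0-3 [P1,P2=00]: 1111  = hex F
  rows 4-7 [P1,P2=01]: 0000  = hex 0
  rows 8-11 [P1,P2=10]: 0000  = hex 0
  rows 12-15 [P1,P2=11]: 1111  = hex F
Output column (row 0 .. row 15) = 1111000000001111
Output column grouped in 4s = 1111 0000 0000 1111 = 0xF00F
Convert to decimal digit by digit (value = value*16 + digit):
  F -> 15
  15*16 + 0 = 240
  240*16 + 0 = 3840
  3840*16 + 15 (F) = 61455
Decimal = 61455

61455


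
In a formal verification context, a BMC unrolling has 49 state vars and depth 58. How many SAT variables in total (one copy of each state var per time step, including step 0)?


BMC unrolls to depth k, creating one copy of each state var for steps 0..k.
Step count = 58 + 1 = 59 (steps 0 through 58)
Vars per step = 49
Total = 49 * 59 = 2891

2891


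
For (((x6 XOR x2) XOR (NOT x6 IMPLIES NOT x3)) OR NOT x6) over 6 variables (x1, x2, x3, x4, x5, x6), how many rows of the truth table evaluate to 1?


Formula: (((x6 XOR x2) XOR (NOT x6 IMPLIES NOT x3)) OR NOT x6) over 6 vars (64 rows)
Evaluate each row (x1, x2, x3, x4, x5, x6 as bits, MSB first):
  row 0 [000000]: (((0 XOR 0) XOR (NOT 0 IMPLIES NOT 0)) OR NOT 0) -> 1
  row 1 [000001]: (((1 XOR 0) XOR (NOT 1 IMPLIES NOT 0)) OR NOT 1) -> 0
  row 2 [000010]: (((0 XOR 0) XOR (NOT 0 IMPLIES NOT 0)) OR NOT 0) -> 1
  row 3 [000011]: (((1 XOR 0) XOR (NOT 1 IMPLIES NOT 0)) OR NOT 1) -> 0
  row 4 [000100]: (((0 XOR 0) XOR (NOT 0 IMPLIES NOT 0)) OR NOT 0) -> 1
  (every remaining row is evaluated the same way; all 64 results are listed next)
Full result column, 8 rows per line (x1,x2,x3 fixed per line; x4,x5,x6 runs 000..111 left to right):
  rows 0-7 [x1,x2,x3=000]: 10101010  (ones: 4)
  rows 8-15 [x1,x2,x3=001]: 10101010  (ones: 4)
  rows 16-23 [x1,x2,x3=010]: 11111111  (ones: 8)
  rows 24-31 [x1,x2,x3=011]: 11111111  (ones: 8)
  rows 32-39 [x1,x2,x3=100]: 10101010  (ones: 4)
  rows 40-47 [x1,x2,x3=101]: 10101010  (ones: 4)
  rows 48-55 [x1,x2,x3=110]: 11111111  (ones: 8)
  rows 56-63 [x1,x2,x3=111]: 11111111  (ones: 8)
Count of 1-rows = 4+4+8+8+4+4+8+8 = 48

48


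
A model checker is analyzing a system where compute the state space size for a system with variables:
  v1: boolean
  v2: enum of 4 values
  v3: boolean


State space = product of domain sizes of all variables.
Domain sizes:
  v1 (boolean): 2
  v2 (enum of 4 values): 4
  v3 (boolean): 2
Product = 2 * 4 * 2 = 16

16


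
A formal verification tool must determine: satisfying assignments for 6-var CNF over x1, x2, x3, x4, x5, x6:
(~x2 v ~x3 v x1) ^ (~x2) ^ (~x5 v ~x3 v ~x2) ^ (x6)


CNF with 4 clauses over 6 vars (64 assignments).
An assignment satisfies CNF iff every clause has >=1 true literal.
Check each row (bits = x1,x2,x3,x4,x5,x6; clause T/F shown):
  row 0 [000000]: clauses=TTTF -> 0
  row 1 [000001]: clauses=TTTT -> 1
  row 2 [000010]: clauses=TTTF -> 0
  row 3 [000011]: clauses=TTTT -> 1
  row 4 [000100]: clauses=TTTF -> 0
  (every remaining row is evaluated the same way; all 64 results are listed next)
Full result column, 8 rows per line (x1,x2,x3 fixed per line; x4,x5,x6 runs 000..111 left to right):
  rows 0-7 [x1,x2,x3=000]: 01010101  (ones: 4)
  rows 8-15 [x1,x2,x3=001]: 01010101  (ones: 4)
  rows 16-23 [x1,x2,x3=010]: 00000000  (ones: 0)
  rows 24-31 [x1,x2,x3=011]: 00000000  (ones: 0)
  rows 32-39 [x1,x2,x3=100]: 01010101  (ones: 4)
  rows 40-47 [x1,x2,x3=101]: 01010101  (ones: 4)
  rows 48-55 [x1,x2,x3=110]: 00000000  (ones: 0)
  rows 56-63 [x1,x2,x3=111]: 00000000  (ones: 0)
Satisfying assignments = 4+4+0+0+4+4+0+0 = 16

16


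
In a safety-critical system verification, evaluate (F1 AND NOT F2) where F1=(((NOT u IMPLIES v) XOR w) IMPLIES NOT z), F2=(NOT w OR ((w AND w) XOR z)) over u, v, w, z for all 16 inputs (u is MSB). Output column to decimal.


F1 = (((NOT u IMPLIES v) XOR w) IMPLIES NOT z)
F2 = (NOT w OR ((w AND w) XOR z))
Counterexample to F1=>F2 is where F1=1 and F2=0.
Evaluate each row (bits = u,v,w,z, MSB first):
  row 0 [0000]: F1=1 F2=1 -> F1&~F2 -> 0
  row 1 [0001]: F1=1 F2=1 -> F1&~F2 -> 0
  row 2 [0010]: F1=1 F2=1 -> F1&~F2 -> 0
  row 3 [0011]: F1=0 F2=0 -> F1&~F2 -> 0
  row 4 [0100]: F1=1 F2=1 -> F1&~F2 -> 0
  row 5 [0101]: F1=0 F2=1 -> F1&~F2 -> 0
  row 6 [0110]: F1=1 F2=1 -> F1&~F2 -> 0
  row 7 [0111]: F1=1 F2=0 -> F1&~F2 -> 1
  row 8 [1000]: F1=1 F2=1 -> F1&~F2 -> 0
  row 9 [1001]: F1=0 F2=1 -> F1&~F2 -> 0
  row 10 [1010]: F1=1 F2=1 -> F1&~F2 -> 0
  row 11 [1011]: F1=1 F2=0 -> F1&~F2 -> 1
  row 12 [1100]: F1=1 F2=1 -> F1&~F2 -> 0
  row 13 [1101]: F1=0 F2=1 -> F1&~F2 -> 0
  row 14 [1110]: F1=1 F2=1 -> F1&~F2 -> 0
  row 15 [1111]: F1=1 F2=0 -> F1&~F2 -> 1
Full result column, 4 rows per line (u,v fixed per line; w,z runs 00..11 left to right):
  rows 0-3 [u,v=00]: 0000  = hex 0
  rows 4-7 [u,v=01]: 0001  = hex 1
  rows 8-11 [u,v=10]: 0001  = hex 1
  rows 12-15 [u,v=11]: 0001  = hex 1
Counterexample vector (row 0 .. row 15) = 0000000100010001
Output column grouped in 4s = 0000 0001 0001 0001 = 0x0111
Convert to decimal digit by digit (value = value*16 + digit):
  0 -> 0
  0*16 + 1 = 1
  1*16 + 1 = 17
  17*16 + 1 = 273
Decimal = 273

273


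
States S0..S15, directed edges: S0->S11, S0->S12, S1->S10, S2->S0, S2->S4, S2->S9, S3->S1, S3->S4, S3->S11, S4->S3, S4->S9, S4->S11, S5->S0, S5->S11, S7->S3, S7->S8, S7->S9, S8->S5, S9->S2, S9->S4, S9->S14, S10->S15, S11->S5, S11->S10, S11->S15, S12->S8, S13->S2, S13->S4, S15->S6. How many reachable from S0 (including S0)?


BFS from S0:
  layer 0: {S0}
  layer 1: {S11, S12}
  layer 2: {S5, S8, S10, S15}
  layer 3: {S6}
Reachable set: {S0, S5, S6, S8, S10, S11, S12, S15}
Count = 8

8


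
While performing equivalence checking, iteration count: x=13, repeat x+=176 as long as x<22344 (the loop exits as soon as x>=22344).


Step 1: x goes from 13 toward 22344 by 176; the body runs while x<22344, so iterations = ceil((bound-start)/step)
Step 2: Distance=22331
Step 3: ceil(22331/176)=127

127


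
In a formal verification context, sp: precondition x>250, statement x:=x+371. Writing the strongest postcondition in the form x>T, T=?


Formula: sp(P, x:=E) = exists old_x. (x = E[old_x/x]) AND P[old_x/x] (old_x is the value of x before the assignment; eliminate old_x by solving x = E[old_x/x] for old_x)
Step 1: Precondition P: x>250, i.e. old_x > 250
Step 2: Assignment gives x = old_x + 371, so old_x = x - 371
Step 3: Substitute into P: x - 371 > 250
Step 4: Simplify: x > 250+371 = 621

621


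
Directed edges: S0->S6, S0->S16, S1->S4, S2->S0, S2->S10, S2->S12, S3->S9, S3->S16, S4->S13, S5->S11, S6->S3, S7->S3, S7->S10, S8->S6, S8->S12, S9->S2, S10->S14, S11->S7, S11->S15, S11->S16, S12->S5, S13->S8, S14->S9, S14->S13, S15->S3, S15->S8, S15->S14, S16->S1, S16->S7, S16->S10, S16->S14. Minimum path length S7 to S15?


BFS layer-by-layer from S7:
  dist 0: {S7}
  dist 1: {S3, S10}
  dist 2: {S9, S14, S16}
  dist 3: {S1, S2, S13}
  dist 4: {S0, S4, S8, S12}
  dist 5: {S5, S6}
  dist 6: {S11}
  dist 7: {S15}
  -> S15 reached at distance 7
Shortest path length = 7

7


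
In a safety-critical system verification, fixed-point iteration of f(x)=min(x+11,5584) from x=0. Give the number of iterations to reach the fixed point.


Step 1: x=0, cap=5584, increment=11
Step 2: x grows by 11 each step until capped at 5584; fixed point is x=5584
Step 3: iterations = ceil(5584/11) = 508

508


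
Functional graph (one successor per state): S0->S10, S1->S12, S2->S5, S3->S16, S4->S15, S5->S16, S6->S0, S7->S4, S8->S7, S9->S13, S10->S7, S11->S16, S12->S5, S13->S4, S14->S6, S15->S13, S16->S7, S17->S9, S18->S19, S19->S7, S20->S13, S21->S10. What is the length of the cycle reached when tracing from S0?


Trace from S0 until a state repeats:
  S0 -> S10 -> S7 -> S4 -> S15 -> S13 -> S4
S4 first seen at step 3, revisited at step 6.
Cycle length = 6 - 3 = 3

3


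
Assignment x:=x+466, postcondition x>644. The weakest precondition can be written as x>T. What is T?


Formula: wp(x:=E, P) = P[E/x] (substitute E for x in postcondition)
Step 1: Postcondition: x>644
Step 2: Substitute x+466 for x: x+466>644
Step 3: Solve for x: x > 644-466 = 178

178


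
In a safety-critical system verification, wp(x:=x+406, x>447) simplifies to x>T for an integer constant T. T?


Formula: wp(x:=E, P) = P[E/x] (substitute E for x in postcondition)
Step 1: Postcondition: x>447
Step 2: Substitute x+406 for x: x+406>447
Step 3: Solve for x: x > 447-406 = 41

41


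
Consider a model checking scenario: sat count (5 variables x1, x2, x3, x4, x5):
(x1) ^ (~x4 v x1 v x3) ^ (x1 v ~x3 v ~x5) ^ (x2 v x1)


CNF with 4 clauses over 5 vars (32 assignments).
An assignment satisfies CNF iff every clause has >=1 true literal.
Check each row (bits = x1,x2,x3,x4,x5; clause T/F shown):
  row 0 [00000]: clauses=FTTF -> 0
  row 1 [00001]: clauses=FTTF -> 0
  row 2 [00010]: clauses=FFTF -> 0
  row 3 [00011]: clauses=FFTF -> 0
  row 4 [00100]: clauses=FTTF -> 0
  row 5 [00101]: clauses=FTFF -> 0
  row 6 [00110]: clauses=FTTF -> 0
  row 7 [00111]: clauses=FTFF -> 0
  row 8 [01000]: clauses=FTTT -> 0
  row 9 [01001]: clauses=FTTT -> 0
  row 10 [01010]: clauses=FFTT -> 0
  row 11 [01011]: clauses=FFTT -> 0
  row 12 [01100]: clauses=FTTT -> 0
  row 13 [01101]: clauses=FTFT -> 0
  row 14 [01110]: clauses=FTTT -> 0
  row 15 [01111]: clauses=FTFT -> 0
  row 16 [10000]: clauses=TTTT -> 1
  row 17 [10001]: clauses=TTTT -> 1
  row 18 [10010]: clauses=TTTT -> 1
  row 19 [10011]: clauses=TTTT -> 1
  row 20 [10100]: clauses=TTTT -> 1
  row 21 [10101]: clauses=TTTT -> 1
  row 22 [10110]: clauses=TTTT -> 1
  row 23 [10111]: clauses=TTTT -> 1
  row 24 [11000]: clauses=TTTT -> 1
  row 25 [11001]: clauses=TTTT -> 1
  row 26 [11010]: clauses=TTTT -> 1
  row 27 [11011]: clauses=TTTT -> 1
  row 28 [11100]: clauses=TTTT -> 1
  row 29 [11101]: clauses=TTTT -> 1
  row 30 [11110]: clauses=TTTT -> 1
  row 31 [11111]: clauses=TTTT -> 1
Full result column, 8 rows per line (x1,x2 fixed per line; x3,x4,x5 runs 000..111 left to right):
  rows 0-7 [x1,x2=00]: 00000000  (ones: 0)
  rows 8-15 [x1,x2=01]: 00000000  (ones: 0)
  rows 16-23 [x1,x2=10]: 11111111  (ones: 8)
  rows 24-31 [x1,x2=11]: 11111111  (ones: 8)
Satisfying assignments = 0+0+8+8 = 16

16


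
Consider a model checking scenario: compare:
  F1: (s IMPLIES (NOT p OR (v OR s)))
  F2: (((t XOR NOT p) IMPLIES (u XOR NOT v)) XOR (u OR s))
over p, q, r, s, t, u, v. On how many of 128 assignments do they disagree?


F1 = (s IMPLIES (NOT p OR (v OR s)))
F2 = (((t XOR NOT p) IMPLIES (u XOR NOT v)) XOR (u OR s))
Evaluate both on each of 128 rows (bits = p,q,r,s,t,u,v):
  row 0 [0000000]: F1=1 F2=1 -> 0
  row 1 [0000001]: F1=1 F2=0 (differ) -> 1
  row 2 [0000010]: F1=1 F2=1 -> 0
  row 3 [0000011]: F1=1 F2=0 (differ) -> 1
  row 4 [0000100]: F1=1 F2=1 -> 0
  (every remaining row is evaluated the same way; all 128 results are listed next)
Full result column, 8 rows per line (p,q,r,s fixed per line; t,u,v runs 000..111 left to right):
  rows 0-7 [p,q,r,s=0000]: 01010011  (ones: 4)
  rows 8-15 [p,q,r,s=0001]: 10011111  (ones: 6)
  rows 16-23 [p,q,r,s=0010]: 01010011  (ones: 4)
  rows 24-31 [p,q,r,s=0011]: 10011111  (ones: 6)
  rows 32-39 [p,q,r,s=0100]: 01010011  (ones: 4)
  rows 40-47 [p,q,r,s=0101]: 10011111  (ones: 6)
  rows 48-55 [p,q,r,s=0110]: 01010011  (ones: 4)
  rows 56-63 [p,q,r,s=0111]: 10011111  (ones: 6)
  rows 64-71 [p,q,r,s=1000]: 00110101  (ones: 4)
  rows 72-79 [p,q,r,s=1001]: 11111001  (ones: 6)
  rows 80-87 [p,q,r,s=1010]: 00110101  (ones: 4)
  rows 88-95 [p,q,r,s=1011]: 11111001  (ones: 6)
  rows 96-103 [p,q,r,s=1100]: 00110101  (ones: 4)
  rows 104-111 [p,q,r,s=1101]: 11111001  (ones: 6)
  rows 112-119 [p,q,r,s=1110]: 00110101  (ones: 4)
  rows 120-127 [p,q,r,s=1111]: 11111001  (ones: 6)
Disagreements = 4+6+4+6+4+6+4+6+4+6+4+6+4+6+4+6 = 80

80


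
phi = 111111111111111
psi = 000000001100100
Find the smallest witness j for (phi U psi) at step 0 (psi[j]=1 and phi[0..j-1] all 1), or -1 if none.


(phi U psi) at 0: need smallest j with psi[j]=1 and phi[i]=1 for all i in [0,j).
Scan from step 0:
  step 0: phi=1, psi=0 -> continue
  step 1: phi=1, psi=0 -> continue
  step 2: phi=1, psi=0 -> continue
  step 3: phi=1, psi=0 -> continue
  step 8: psi=1 and phi held for [0,8) -> witness found
Witness step = 8

8


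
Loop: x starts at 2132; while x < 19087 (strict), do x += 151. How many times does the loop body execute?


Step 1: x goes from 2132 toward 19087 by 151; the body runs while x<19087, so iterations = ceil((bound-start)/step)
Step 2: Distance=16955
Step 3: ceil(16955/151)=113

113


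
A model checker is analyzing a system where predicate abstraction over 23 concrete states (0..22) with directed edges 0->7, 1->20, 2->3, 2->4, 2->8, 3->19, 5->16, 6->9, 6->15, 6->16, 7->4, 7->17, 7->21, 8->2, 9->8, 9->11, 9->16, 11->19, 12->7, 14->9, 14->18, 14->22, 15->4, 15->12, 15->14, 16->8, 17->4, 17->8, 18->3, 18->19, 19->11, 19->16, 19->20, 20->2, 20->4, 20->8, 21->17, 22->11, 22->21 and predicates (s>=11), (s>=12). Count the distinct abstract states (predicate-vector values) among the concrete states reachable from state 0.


BFS from 0:
Concrete reachable: {0, 2, 3, 4, 7, 8, 11, 16, 17, 19, 20, 21}
Abstract via predicates (s>=11), (s>=12):
  (0,0) <- {0, 2, 3, 4, 7, 8}
  (1,0) <- {11}
  (1,1) <- {16, 17, 19, 20, 21}
Distinct abstract states = 3

3


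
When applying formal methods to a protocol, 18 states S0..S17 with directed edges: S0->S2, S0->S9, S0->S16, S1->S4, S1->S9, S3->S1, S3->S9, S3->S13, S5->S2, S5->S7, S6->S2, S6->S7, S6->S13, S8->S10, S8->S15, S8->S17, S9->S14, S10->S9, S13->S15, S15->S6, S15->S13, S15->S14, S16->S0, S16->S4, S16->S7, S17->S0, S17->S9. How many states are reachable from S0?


BFS from S0:
  layer 0: {S0}
  layer 1: {S2, S9, S16}
  layer 2: {S4, S7, S14}
Reachable set: {S0, S2, S4, S7, S9, S14, S16}
Count = 7

7


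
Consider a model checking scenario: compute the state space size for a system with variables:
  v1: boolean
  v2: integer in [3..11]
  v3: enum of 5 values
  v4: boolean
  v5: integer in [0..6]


State space = product of domain sizes of all variables.
Domain sizes:
  v1 (boolean): 2
  v2 (integer in [3..11]): 9
  v3 (enum of 5 values): 5
  v4 (boolean): 2
  v5 (integer in [0..6]): 7
Product = 2 * 9 * 5 * 2 * 7 = 1260

1260


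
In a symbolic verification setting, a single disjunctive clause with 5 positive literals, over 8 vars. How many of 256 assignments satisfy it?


Step 1: Total=2^8=256
Step 2: Unsat when all 5 false: 2^3=8
Step 3: Sat=256-8=248

248


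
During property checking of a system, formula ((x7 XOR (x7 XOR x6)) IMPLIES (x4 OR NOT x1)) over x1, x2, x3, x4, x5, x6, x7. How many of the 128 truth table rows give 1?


Formula: ((x7 XOR (x7 XOR x6)) IMPLIES (x4 OR NOT x1)) over 7 vars (128 rows)
Evaluate each row (x1, x2, x3, x4, x5, x6, x7 as bits, MSB first):
  row 0 [0000000]: ((0 XOR (0 XOR 0)) IMPLIES (0 OR NOT 0)) -> 1
  row 1 [0000001]: ((1 XOR (1 XOR 0)) IMPLIES (0 OR NOT 0)) -> 1
  row 2 [0000010]: ((0 XOR (0 XOR 1)) IMPLIES (0 OR NOT 0)) -> 1
  row 3 [0000011]: ((1 XOR (1 XOR 1)) IMPLIES (0 OR NOT 0)) -> 1
  row 4 [0000100]: ((0 XOR (0 XOR 0)) IMPLIES (0 OR NOT 0)) -> 1
  (every remaining row is evaluated the same way; all 128 results are listed next)
Full result column, 8 rows per line (x1,x2,x3,x4 fixed per line; x5,x6,x7 runs 000..111 left to right):
  rows 0-7 [x1,x2,x3,x4=0000]: 11111111  (ones: 8)
  rows 8-15 [x1,x2,x3,x4=0001]: 11111111  (ones: 8)
  rows 16-23 [x1,x2,x3,x4=0010]: 11111111  (ones: 8)
  rows 24-31 [x1,x2,x3,x4=0011]: 11111111  (ones: 8)
  rows 32-39 [x1,x2,x3,x4=0100]: 11111111  (ones: 8)
  rows 40-47 [x1,x2,x3,x4=0101]: 11111111  (ones: 8)
  rows 48-55 [x1,x2,x3,x4=0110]: 11111111  (ones: 8)
  rows 56-63 [x1,x2,x3,x4=0111]: 11111111  (ones: 8)
  rows 64-71 [x1,x2,x3,x4=1000]: 11001100  (ones: 4)
  rows 72-79 [x1,x2,x3,x4=1001]: 11111111  (ones: 8)
  rows 80-87 [x1,x2,x3,x4=1010]: 11001100  (ones: 4)
  rows 88-95 [x1,x2,x3,x4=1011]: 11111111  (ones: 8)
  rows 96-103 [x1,x2,x3,x4=1100]: 11001100  (ones: 4)
  rows 104-111 [x1,x2,x3,x4=1101]: 11111111  (ones: 8)
  rows 112-119 [x1,x2,x3,x4=1110]: 11001100  (ones: 4)
  rows 120-127 [x1,x2,x3,x4=1111]: 11111111  (ones: 8)
Count of 1-rows = 8+8+8+8+8+8+8+8+4+8+4+8+4+8+4+8 = 112

112


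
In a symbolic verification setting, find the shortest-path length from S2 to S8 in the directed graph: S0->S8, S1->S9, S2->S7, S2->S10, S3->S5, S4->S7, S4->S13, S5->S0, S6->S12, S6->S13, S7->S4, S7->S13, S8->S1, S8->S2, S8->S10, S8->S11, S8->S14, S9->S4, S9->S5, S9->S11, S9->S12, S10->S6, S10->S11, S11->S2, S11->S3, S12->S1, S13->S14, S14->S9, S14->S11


BFS layer-by-layer from S2:
  dist 0: {S2}
  dist 1: {S7, S10}
  dist 2: {S4, S6, S11, S13}
  dist 3: {S3, S12, S14}
  dist 4: {S1, S5, S9}
  dist 5: {S0}
  dist 6: {S8}
  -> S8 reached at distance 6
Shortest path length = 6

6


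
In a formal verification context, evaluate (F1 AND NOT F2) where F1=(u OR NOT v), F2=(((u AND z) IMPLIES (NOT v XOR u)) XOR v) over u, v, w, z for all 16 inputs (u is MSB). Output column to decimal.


F1 = (u OR NOT v)
F2 = (((u AND z) IMPLIES (NOT v XOR u)) XOR v)
Counterexample to F1=>F2 is where F1=1 and F2=0.
Evaluate each row (bits = u,v,w,z, MSB first):
  row 0 [0000]: F1=1 F2=1 -> F1&~F2 -> 0
  row 1 [0001]: F1=1 F2=1 -> F1&~F2 -> 0
  row 2 [0010]: F1=1 F2=1 -> F1&~F2 -> 0
  row 3 [0011]: F1=1 F2=1 -> F1&~F2 -> 0
  row 4 [0100]: F1=0 F2=0 -> F1&~F2 -> 0
  row 5 [0101]: F1=0 F2=0 -> F1&~F2 -> 0
  row 6 [0110]: F1=0 F2=0 -> F1&~F2 -> 0
  row 7 [0111]: F1=0 F2=0 -> F1&~F2 -> 0
  row 8 [1000]: F1=1 F2=1 -> F1&~F2 -> 0
  row 9 [1001]: F1=1 F2=0 -> F1&~F2 -> 1
  row 10 [1010]: F1=1 F2=1 -> F1&~F2 -> 0
  row 11 [1011]: F1=1 F2=0 -> F1&~F2 -> 1
  row 12 [1100]: F1=1 F2=0 -> F1&~F2 -> 1
  row 13 [1101]: F1=1 F2=0 -> F1&~F2 -> 1
  row 14 [1110]: F1=1 F2=0 -> F1&~F2 -> 1
  row 15 [1111]: F1=1 F2=0 -> F1&~F2 -> 1
Full result column, 4 rows per line (u,v fixed per line; w,z runs 00..11 left to right):
  rows 0-3 [u,v=00]: 0000  = hex 0
  rows 4-7 [u,v=01]: 0000  = hex 0
  rows 8-11 [u,v=10]: 0101  = hex 5
  rows 12-15 [u,v=11]: 1111  = hex F
Counterexample vector (row 0 .. row 15) = 0000000001011111
Output column grouped in 4s = 0000 0000 0101 1111 = 0x005F
Convert to decimal digit by digit (value = value*16 + digit):
  0 -> 0
  0*16 + 0 = 0
  0*16 + 5 = 5
  5*16 + 15 (F) = 95
Decimal = 95

95


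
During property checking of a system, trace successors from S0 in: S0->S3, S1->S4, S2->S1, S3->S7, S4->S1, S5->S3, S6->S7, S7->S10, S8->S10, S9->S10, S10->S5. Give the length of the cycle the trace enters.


Trace from S0 until a state repeats:
  S0 -> S3 -> S7 -> S10 -> S5 -> S3
S3 first seen at step 1, revisited at step 5.
Cycle length = 5 - 1 = 4

4


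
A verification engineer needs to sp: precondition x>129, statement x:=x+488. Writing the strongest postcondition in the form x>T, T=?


Formula: sp(P, x:=E) = exists old_x. (x = E[old_x/x]) AND P[old_x/x] (old_x is the value of x before the assignment; eliminate old_x by solving x = E[old_x/x] for old_x)
Step 1: Precondition P: x>129, i.e. old_x > 129
Step 2: Assignment gives x = old_x + 488, so old_x = x - 488
Step 3: Substitute into P: x - 488 > 129
Step 4: Simplify: x > 129+488 = 617

617


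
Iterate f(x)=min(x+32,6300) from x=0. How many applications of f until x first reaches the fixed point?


Step 1: x=0, cap=6300, increment=32
Step 2: x grows by 32 each step until capped at 6300; fixed point is x=6300
Step 3: iterations = ceil(6300/32) = 197

197


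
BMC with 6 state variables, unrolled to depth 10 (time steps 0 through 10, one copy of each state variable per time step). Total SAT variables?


BMC unrolls to depth k, creating one copy of each state var for steps 0..k.
Step count = 10 + 1 = 11 (steps 0 through 10)
Vars per step = 6
Total = 6 * 11 = 66

66


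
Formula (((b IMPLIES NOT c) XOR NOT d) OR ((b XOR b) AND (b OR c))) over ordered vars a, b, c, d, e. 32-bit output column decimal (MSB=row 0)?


Formula: (((b IMPLIES NOT c) XOR NOT d) OR ((b XOR b) AND (b OR c))) over a, b, c, d, e (32 rows)
Evaluate each row (bits = a,b,c,d,e, MSB first):
  row 0 [00000]: (((0 IMPLIES NOT 0) XOR NOT 0) OR ((0 XOR 0) AND (0 OR 0))) -> 0
  row 1 [00001]: (((0 IMPLIES NOT 0) XOR NOT 0) OR ((0 XOR 0) AND (0 OR 0))) -> 0
  row 2 [00010]: (((0 IMPLIES NOT 0) XOR NOT 1) OR ((0 XOR 0) AND (0 OR 0))) -> 1
  row 3 [00011]: (((0 IMPLIES NOT 0) XOR NOT 1) OR ((0 XOR 0) AND (0 OR 0))) -> 1
  row 4 [00100]: (((0 IMPLIES NOT 1) XOR NOT 0) OR ((0 XOR 0) AND (0 OR 1))) -> 0
  row 5 [00101]: (((0 IMPLIES NOT 1) XOR NOT 0) OR ((0 XOR 0) AND (0 OR 1))) -> 0
  row 6 [00110]: (((0 IMPLIES NOT 1) XOR NOT 1) OR ((0 XOR 0) AND (0 OR 1))) -> 1
  row 7 [00111]: (((0 IMPLIES NOT 1) XOR NOT 1) OR ((0 XOR 0) AND (0 OR 1))) -> 1
  row 8 [01000]: (((1 IMPLIES NOT 0) XOR NOT 0) OR ((1 XOR 1) AND (1 OR 0))) -> 0
  row 9 [01001]: (((1 IMPLIES NOT 0) XOR NOT 0) OR ((1 XOR 1) AND (1 OR 0))) -> 0
  row 10 [01010]: (((1 IMPLIES NOT 0) XOR NOT 1) OR ((1 XOR 1) AND (1 OR 0))) -> 1
  row 11 [01011]: (((1 IMPLIES NOT 0) XOR NOT 1) OR ((1 XOR 1) AND (1 OR 0))) -> 1
  row 12 [01100]: (((1 IMPLIES NOT 1) XOR NOT 0) OR ((1 XOR 1) AND (1 OR 1))) -> 1
  row 13 [01101]: (((1 IMPLIES NOT 1) XOR NOT 0) OR ((1 XOR 1) AND (1 OR 1))) -> 1
  row 14 [01110]: (((1 IMPLIES NOT 1) XOR NOT 1) OR ((1 XOR 1) AND (1 OR 1))) -> 0
  row 15 [01111]: (((1 IMPLIES NOT 1) XOR NOT 1) OR ((1 XOR 1) AND (1 OR 1))) -> 0
  row 16 [10000]: (((0 IMPLIES NOT 0) XOR NOT 0) OR ((0 XOR 0) AND (0 OR 0))) -> 0
  row 17 [10001]: (((0 IMPLIES NOT 0) XOR NOT 0) OR ((0 XOR 0) AND (0 OR 0))) -> 0
  row 18 [10010]: (((0 IMPLIES NOT 0) XOR NOT 1) OR ((0 XOR 0) AND (0 OR 0))) -> 1
  row 19 [10011]: (((0 IMPLIES NOT 0) XOR NOT 1) OR ((0 XOR 0) AND (0 OR 0))) -> 1
  row 20 [10100]: (((0 IMPLIES NOT 1) XOR NOT 0) OR ((0 XOR 0) AND (0 OR 1))) -> 0
  row 21 [10101]: (((0 IMPLIES NOT 1) XOR NOT 0) OR ((0 XOR 0) AND (0 OR 1))) -> 0
  row 22 [10110]: (((0 IMPLIES NOT 1) XOR NOT 1) OR ((0 XOR 0) AND (0 OR 1))) -> 1
  row 23 [10111]: (((0 IMPLIES NOT 1) XOR NOT 1) OR ((0 XOR 0) AND (0 OR 1))) -> 1
  row 24 [11000]: (((1 IMPLIES NOT 0) XOR NOT 0) OR ((1 XOR 1) AND (1 OR 0))) -> 0
  row 25 [11001]: (((1 IMPLIES NOT 0) XOR NOT 0) OR ((1 XOR 1) AND (1 OR 0))) -> 0
  row 26 [11010]: (((1 IMPLIES NOT 0) XOR NOT 1) OR ((1 XOR 1) AND (1 OR 0))) -> 1
  row 27 [11011]: (((1 IMPLIES NOT 0) XOR NOT 1) OR ((1 XOR 1) AND (1 OR 0))) -> 1
  row 28 [11100]: (((1 IMPLIES NOT 1) XOR NOT 0) OR ((1 XOR 1) AND (1 OR 1))) -> 1
  row 29 [11101]: (((1 IMPLIES NOT 1) XOR NOT 0) OR ((1 XOR 1) AND (1 OR 1))) -> 1
  row 30 [11110]: (((1 IMPLIES NOT 1) XOR NOT 1) OR ((1 XOR 1) AND (1 OR 1))) -> 0
  row 31 [11111]: (((1 IMPLIES NOT 1) XOR NOT 1) OR ((1 XOR 1) AND (1 OR 1))) -> 0
Full result column, 4 rows per line (a,b,c fixed per line; d,e runs 00..11 left to right):
  rows 0-3 [a,b,c=000]: 0011  = hex 3
  rows 4-7 [a,b,c=001]: 0011  = hex 3
  rows 8-11 [a,b,c=010]: 0011  = hex 3
  rows 12-15 [a,b,c=011]: 1100  = hex C
  rows 16-19 [a,b,c=100]: 0011  = hex 3
  rows 20-23 [a,b,c=101]: 0011  = hex 3
  rows 24-27 [a,b,c=110]: 0011  = hex 3
  rows 28-31 [a,b,c=111]: 1100  = hex C
Output column (row 0 .. row 31) = 00110011001111000011001100111100
Output column grouped in 4s = 0011 0011 0011 1100 0011 0011 0011 1100 = 0x333C333C
Convert to decimal digit by digit (value = value*16 + digit):
  3 -> 3
  3*16 + 3 = 51
  51*16 + 3 = 819
  819*16 + 12 (C) = 13116
  13116*16 + 3 = 209859
  209859*16 + 3 = 3357747
  3357747*16 + 3 = 53723955
  53723955*16 + 12 (C) = 859583292
Decimal = 859583292

859583292


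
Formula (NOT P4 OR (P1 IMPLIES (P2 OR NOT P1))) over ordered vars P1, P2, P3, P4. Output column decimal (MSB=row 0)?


Formula: (NOT P4 OR (P1 IMPLIES (P2 OR NOT P1))) over P1, P2, P3, P4 (16 rows)
Evaluate each row (bits = P1,P2,P3,P4, MSB first):
  row 0 [0000]: (NOT 0 OR (0 IMPLIES (0 OR NOT 0))) -> 1
  row 1 [0001]: (NOT 1 OR (0 IMPLIES (0 OR NOT 0))) -> 1
  row 2 [0010]: (NOT 0 OR (0 IMPLIES (0 OR NOT 0))) -> 1
  row 3 [0011]: (NOT 1 OR (0 IMPLIES (0 OR NOT 0))) -> 1
  row 4 [0100]: (NOT 0 OR (0 IMPLIES (1 OR NOT 0))) -> 1
  row 5 [0101]: (NOT 1 OR (0 IMPLIES (1 OR NOT 0))) -> 1
  row 6 [0110]: (NOT 0 OR (0 IMPLIES (1 OR NOT 0))) -> 1
  row 7 [0111]: (NOT 1 OR (0 IMPLIES (1 OR NOT 0))) -> 1
  row 8 [1000]: (NOT 0 OR (1 IMPLIES (0 OR NOT 1))) -> 1
  row 9 [1001]: (NOT 1 OR (1 IMPLIES (0 OR NOT 1))) -> 0
  row 10 [1010]: (NOT 0 OR (1 IMPLIES (0 OR NOT 1))) -> 1
  row 11 [1011]: (NOT 1 OR (1 IMPLIES (0 OR NOT 1))) -> 0
  row 12 [1100]: (NOT 0 OR (1 IMPLIES (1 OR NOT 1))) -> 1
  row 13 [1101]: (NOT 1 OR (1 IMPLIES (1 OR NOT 1))) -> 1
  row 14 [1110]: (NOT 0 OR (1 IMPLIES (1 OR NOT 1))) -> 1
  row 15 [1111]: (NOT 1 OR (1 IMPLIES (1 OR NOT 1))) -> 1
Full result column, 4 rows per line (P1,P2 fixed per line; P3,P4 runs 00..11 left to right):
  rows 0-3 [P1,P2=00]: 1111  = hex F
  rows 4-7 [P1,P2=01]: 1111  = hex F
  rows 8-11 [P1,P2=10]: 1010  = hex A
  rows 12-15 [P1,P2=11]: 1111  = hex F
Output column (row 0 .. row 15) = 1111111110101111
Output column grouped in 4s = 1111 1111 1010 1111 = 0xFFAF
Convert to decimal digit by digit (value = value*16 + digit):
  F -> 15
  15*16 + 15 (F) = 255
  255*16 + 10 (A) = 4090
  4090*16 + 15 (F) = 65455
Decimal = 65455

65455


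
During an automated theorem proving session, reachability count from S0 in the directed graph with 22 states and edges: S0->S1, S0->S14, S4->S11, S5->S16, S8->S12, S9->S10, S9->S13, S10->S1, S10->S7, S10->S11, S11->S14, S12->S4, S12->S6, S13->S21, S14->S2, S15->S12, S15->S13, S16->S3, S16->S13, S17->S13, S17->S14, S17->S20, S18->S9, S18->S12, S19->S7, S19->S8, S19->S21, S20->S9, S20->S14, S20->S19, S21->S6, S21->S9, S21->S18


BFS from S0:
  layer 0: {S0}
  layer 1: {S1, S14}
  layer 2: {S2}
Reachable set: {S0, S1, S2, S14}
Count = 4

4


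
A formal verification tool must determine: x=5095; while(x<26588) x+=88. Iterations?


Step 1: x goes from 5095 toward 26588 by 88; the body runs while x<26588, so iterations = ceil((bound-start)/step)
Step 2: Distance=21493
Step 3: ceil(21493/88)=245

245


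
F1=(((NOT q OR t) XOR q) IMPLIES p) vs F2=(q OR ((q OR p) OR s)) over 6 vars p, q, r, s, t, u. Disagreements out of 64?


F1 = (((NOT q OR t) XOR q) IMPLIES p)
F2 = (q OR ((q OR p) OR s))
Evaluate both on each of 64 rows (bits = p,q,r,s,t,u):
  row 0 [000000]: F1=0 F2=0 -> 0
  row 1 [000001]: F1=0 F2=0 -> 0
  row 2 [000010]: F1=0 F2=0 -> 0
  row 3 [000011]: F1=0 F2=0 -> 0
  row 4 [000100]: F1=0 F2=1 (differ) -> 1
  (every remaining row is evaluated the same way; all 64 results are listed next)
Full result column, 8 rows per line (p,q,r fixed per line; s,t,u runs 000..111 left to right):
  rows 0-7 [p,q,r=000]: 00001111  (ones: 4)
  rows 8-15 [p,q,r=001]: 00001111  (ones: 4)
  rows 16-23 [p,q,r=010]: 11001100  (ones: 4)
  rows 24-31 [p,q,r=011]: 11001100  (ones: 4)
  rows 32-39 [p,q,r=100]: 00000000  (ones: 0)
  rows 40-47 [p,q,r=101]: 00000000  (ones: 0)
  rows 48-55 [p,q,r=110]: 00000000  (ones: 0)
  rows 56-63 [p,q,r=111]: 00000000  (ones: 0)
Disagreements = 4+4+4+4+0+0+0+0 = 16

16


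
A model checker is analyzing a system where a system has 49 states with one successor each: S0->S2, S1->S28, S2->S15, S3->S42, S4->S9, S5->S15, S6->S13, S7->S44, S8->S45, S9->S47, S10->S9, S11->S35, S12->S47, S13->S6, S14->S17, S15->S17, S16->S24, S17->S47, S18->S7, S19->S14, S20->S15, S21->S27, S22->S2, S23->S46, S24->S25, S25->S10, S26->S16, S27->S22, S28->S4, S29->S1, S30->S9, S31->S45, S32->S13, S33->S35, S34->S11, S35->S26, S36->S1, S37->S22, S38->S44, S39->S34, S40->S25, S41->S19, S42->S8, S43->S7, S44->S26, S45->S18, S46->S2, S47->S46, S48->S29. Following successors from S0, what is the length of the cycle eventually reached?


Trace from S0 until a state repeats:
  S0 -> S2 -> S15 -> S17 -> S47 -> S46 -> S2
S2 first seen at step 1, revisited at step 6.
Cycle length = 6 - 1 = 5

5


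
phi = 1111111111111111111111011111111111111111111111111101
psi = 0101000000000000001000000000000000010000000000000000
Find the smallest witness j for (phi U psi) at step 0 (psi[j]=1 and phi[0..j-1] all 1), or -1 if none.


(phi U psi) at 0: need smallest j with psi[j]=1 and phi[i]=1 for all i in [0,j).
Scan from step 0:
  step 0: phi=1, psi=0 -> continue
  step 1: psi=1 and phi held for [0,1) -> witness found
Witness step = 1

1


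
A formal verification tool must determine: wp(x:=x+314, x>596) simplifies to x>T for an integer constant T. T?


Formula: wp(x:=E, P) = P[E/x] (substitute E for x in postcondition)
Step 1: Postcondition: x>596
Step 2: Substitute x+314 for x: x+314>596
Step 3: Solve for x: x > 596-314 = 282

282


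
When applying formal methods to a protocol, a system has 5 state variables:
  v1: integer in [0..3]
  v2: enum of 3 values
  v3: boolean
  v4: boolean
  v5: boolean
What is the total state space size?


State space = product of domain sizes of all variables.
Domain sizes:
  v1 (integer in [0..3]): 4
  v2 (enum of 3 values): 3
  v3 (boolean): 2
  v4 (boolean): 2
  v5 (boolean): 2
Product = 4 * 3 * 2 * 2 * 2 = 96

96


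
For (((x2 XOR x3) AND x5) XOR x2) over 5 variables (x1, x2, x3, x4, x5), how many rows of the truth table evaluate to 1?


Formula: (((x2 XOR x3) AND x5) XOR x2) over 5 vars (32 rows)
Evaluate each row (x1, x2, x3, x4, x5 as bits, MSB first):
  row 0 [00000]: (((0 XOR 0) AND 0) XOR 0) -> 0
  row 1 [00001]: (((0 XOR 0) AND 1) XOR 0) -> 0
  row 2 [00010]: (((0 XOR 0) AND 0) XOR 0) -> 0
  row 3 [00011]: (((0 XOR 0) AND 1) XOR 0) -> 0
  row 4 [00100]: (((0 XOR 1) AND 0) XOR 0) -> 0
  row 5 [00101]: (((0 XOR 1) AND 1) XOR 0) -> 1
  row 6 [00110]: (((0 XOR 1) AND 0) XOR 0) -> 0
  row 7 [00111]: (((0 XOR 1) AND 1) XOR 0) -> 1
  row 8 [01000]: (((1 XOR 0) AND 0) XOR 1) -> 1
  row 9 [01001]: (((1 XOR 0) AND 1) XOR 1) -> 0
  row 10 [01010]: (((1 XOR 0) AND 0) XOR 1) -> 1
  row 11 [01011]: (((1 XOR 0) AND 1) XOR 1) -> 0
  row 12 [01100]: (((1 XOR 1) AND 0) XOR 1) -> 1
  row 13 [01101]: (((1 XOR 1) AND 1) XOR 1) -> 1
  row 14 [01110]: (((1 XOR 1) AND 0) XOR 1) -> 1
  row 15 [01111]: (((1 XOR 1) AND 1) XOR 1) -> 1
  row 16 [10000]: (((0 XOR 0) AND 0) XOR 0) -> 0
  row 17 [10001]: (((0 XOR 0) AND 1) XOR 0) -> 0
  row 18 [10010]: (((0 XOR 0) AND 0) XOR 0) -> 0
  row 19 [10011]: (((0 XOR 0) AND 1) XOR 0) -> 0
  row 20 [10100]: (((0 XOR 1) AND 0) XOR 0) -> 0
  row 21 [10101]: (((0 XOR 1) AND 1) XOR 0) -> 1
  row 22 [10110]: (((0 XOR 1) AND 0) XOR 0) -> 0
  row 23 [10111]: (((0 XOR 1) AND 1) XOR 0) -> 1
  row 24 [11000]: (((1 XOR 0) AND 0) XOR 1) -> 1
  row 25 [11001]: (((1 XOR 0) AND 1) XOR 1) -> 0
  row 26 [11010]: (((1 XOR 0) AND 0) XOR 1) -> 1
  row 27 [11011]: (((1 XOR 0) AND 1) XOR 1) -> 0
  row 28 [11100]: (((1 XOR 1) AND 0) XOR 1) -> 1
  row 29 [11101]: (((1 XOR 1) AND 1) XOR 1) -> 1
  row 30 [11110]: (((1 XOR 1) AND 0) XOR 1) -> 1
  row 31 [11111]: (((1 XOR 1) AND 1) XOR 1) -> 1
Full result column, 8 rows per line (x1,x2 fixed per line; x3,x4,x5 runs 000..111 left to right):
  rows 0-7 [x1,x2=00]: 00000101  (ones: 2)
  rows 8-15 [x1,x2=01]: 10101111  (ones: 6)
  rows 16-23 [x1,x2=10]: 00000101  (ones: 2)
  rows 24-31 [x1,x2=11]: 10101111  (ones: 6)
Count of 1-rows = 2+6+2+6 = 16

16


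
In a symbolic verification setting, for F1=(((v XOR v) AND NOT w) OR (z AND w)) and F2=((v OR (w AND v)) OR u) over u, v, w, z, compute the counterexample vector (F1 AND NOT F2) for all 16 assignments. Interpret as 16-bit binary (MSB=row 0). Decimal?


F1 = (((v XOR v) AND NOT w) OR (z AND w))
F2 = ((v OR (w AND v)) OR u)
Counterexample to F1=>F2 is where F1=1 and F2=0.
Evaluate each row (bits = u,v,w,z, MSB first):
  row 0 [0000]: F1=0 F2=0 -> F1&~F2 -> 0
  row 1 [0001]: F1=0 F2=0 -> F1&~F2 -> 0
  row 2 [0010]: F1=0 F2=0 -> F1&~F2 -> 0
  row 3 [0011]: F1=1 F2=0 -> F1&~F2 -> 1
  row 4 [0100]: F1=0 F2=1 -> F1&~F2 -> 0
  row 5 [0101]: F1=0 F2=1 -> F1&~F2 -> 0
  row 6 [0110]: F1=0 F2=1 -> F1&~F2 -> 0
  row 7 [0111]: F1=1 F2=1 -> F1&~F2 -> 0
  row 8 [1000]: F1=0 F2=1 -> F1&~F2 -> 0
  row 9 [1001]: F1=0 F2=1 -> F1&~F2 -> 0
  row 10 [1010]: F1=0 F2=1 -> F1&~F2 -> 0
  row 11 [1011]: F1=1 F2=1 -> F1&~F2 -> 0
  row 12 [1100]: F1=0 F2=1 -> F1&~F2 -> 0
  row 13 [1101]: F1=0 F2=1 -> F1&~F2 -> 0
  row 14 [1110]: F1=0 F2=1 -> F1&~F2 -> 0
  row 15 [1111]: F1=1 F2=1 -> F1&~F2 -> 0
Full result column, 4 rows per line (u,v fixed per line; w,z runs 00..11 left to right):
  rows 0-3 [u,v=00]: 0001  = hex 1
  rows 4-7 [u,v=01]: 0000  = hex 0
  rows 8-11 [u,v=10]: 0000  = hex 0
  rows 12-15 [u,v=11]: 0000  = hex 0
Counterexample vector (row 0 .. row 15) = 0001000000000000
Output column grouped in 4s = 0001 0000 0000 0000 = 0x1000
Convert to decimal digit by digit (value = value*16 + digit):
  1 -> 1
  1*16 + 0 = 16
  16*16 + 0 = 256
  256*16 + 0 = 4096
Decimal = 4096

4096
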